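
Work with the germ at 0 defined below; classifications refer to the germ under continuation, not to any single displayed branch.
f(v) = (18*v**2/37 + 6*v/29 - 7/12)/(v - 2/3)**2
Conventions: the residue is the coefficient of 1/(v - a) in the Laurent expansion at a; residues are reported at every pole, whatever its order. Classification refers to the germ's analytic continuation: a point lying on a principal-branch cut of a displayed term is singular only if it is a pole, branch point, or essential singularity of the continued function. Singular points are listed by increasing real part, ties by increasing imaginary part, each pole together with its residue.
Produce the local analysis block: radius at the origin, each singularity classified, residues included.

Denominator factor (v - 2/3)^2: pole of order 2 at 2/3, modulus 2/3.
The radius of convergence is the smallest modulus among the singular points: 2/3.
At the order-2 pole 2/3 set g(v) = (v - (2/3))^2*f(v) = 18*v**2/37 + 6*v/29 - 7/12.
Order-2 pole: residue = g'(a); g'(2/3) = 918/1073, so the residue is 918/1073.

Radius of convergence at 0: 2/3.
At 2/3: a pole of order 2; residue 918/1073.


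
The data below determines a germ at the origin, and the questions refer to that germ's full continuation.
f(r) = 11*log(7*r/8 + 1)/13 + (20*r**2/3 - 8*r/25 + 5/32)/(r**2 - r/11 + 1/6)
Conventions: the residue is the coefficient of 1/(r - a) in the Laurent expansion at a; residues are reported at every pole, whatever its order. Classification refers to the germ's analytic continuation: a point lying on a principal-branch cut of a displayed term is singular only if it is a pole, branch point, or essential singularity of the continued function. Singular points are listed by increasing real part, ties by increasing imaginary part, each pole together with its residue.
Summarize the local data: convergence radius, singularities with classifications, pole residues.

Radius of convergence at 0: (1/6)*sqrt(6).
At -8/7: a logarithmic branch point.
At (1/22) - ((1/66)*sqrt(717))*i: a pole of order 1; residue (118/825) - ((820547/18928800)*sqrt(717))*i.
At (1/22) + ((1/66)*sqrt(717))*i: a pole of order 1; residue (118/825) + ((820547/18928800)*sqrt(717))*i.

Denominator factor (r**2 - r/11 + 1/6): discriminant -239/363, complex-conjugate roots (1/22) + ((1/66)*sqrt(717))*i and (1/22) - ((1/66)*sqrt(717))*i; poles of order 1, moduli (1/6)*sqrt(6) and (1/6)*sqrt(6).
Branch term (11/13)*log(1 - r/(-8/7)): its argument vanishes at r = -8/7, a logarithmic branch point, modulus 8/7.
The radius of convergence is the smallest modulus among the singular points: (1/6)*sqrt(6).
The branch term is analytic at (1/22) - ((1/66)*sqrt(717))*i and contributes nothing to the residue; only the rational part matters.
The factor r**2 - r/11 + 1/6 splits as (r - a)(r - a') with a = (1/22) - ((1/66)*sqrt(717))*i, a' = (1/22) + ((1/66)*sqrt(717))*i. At the order-1 pole a set g(r) = (r - a)*(rational part) = [20*r**2/3 - 8*r/25 + 5/32] / (r - a').
Simple pole: residue = g(a) at a = (1/22) - ((1/66)*sqrt(717))*i, which is (118/825) - ((820547/18928800)*sqrt(717))*i.
The branch term is analytic at (1/22) + ((1/66)*sqrt(717))*i and contributes nothing to the residue; only the rational part matters.
The factor r**2 - r/11 + 1/6 splits as (r - a)(r - a') with a = (1/22) + ((1/66)*sqrt(717))*i, a' = (1/22) - ((1/66)*sqrt(717))*i. At the order-1 pole a set g(r) = (r - a)*(rational part) = [20*r**2/3 - 8*r/25 + 5/32] / (r - a').
Simple pole: residue = g(a) at a = (1/22) + ((1/66)*sqrt(717))*i, which is (118/825) + ((820547/18928800)*sqrt(717))*i.
List the singular points by increasing real part (a conjugate pair: the negative imaginary part first).


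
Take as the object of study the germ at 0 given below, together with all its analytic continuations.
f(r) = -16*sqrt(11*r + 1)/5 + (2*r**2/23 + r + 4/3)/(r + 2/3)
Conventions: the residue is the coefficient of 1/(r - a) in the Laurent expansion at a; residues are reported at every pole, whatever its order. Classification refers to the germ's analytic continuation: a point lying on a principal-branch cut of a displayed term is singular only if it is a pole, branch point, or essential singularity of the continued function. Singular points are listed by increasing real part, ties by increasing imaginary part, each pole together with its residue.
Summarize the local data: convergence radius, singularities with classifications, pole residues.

Denominator factor (r + 2/3): pole of order 1 at -2/3, modulus 2/3.
Branch term (-16/5)*sqrt(1 - r/(-1/11)): its argument vanishes at r = -1/11, a square-root branch point, modulus 1/11.
The radius of convergence is the smallest modulus among the singular points: 1/11.
The branch term is analytic at -2/3 and contributes nothing to the residue; only the rational part matters.
At the order-1 pole -2/3 set g(r) = (r - (-2/3))*(rational part) = 2*r**2/23 + r + 4/3.
Simple pole: residue = g(a) at a = -2/3, which is 146/207.
List the singular points by increasing real part (a conjugate pair: the negative imaginary part first).

Radius of convergence at 0: 1/11.
At -2/3: a pole of order 1; residue 146/207.
At -1/11: an algebraic (square-root) branch point.


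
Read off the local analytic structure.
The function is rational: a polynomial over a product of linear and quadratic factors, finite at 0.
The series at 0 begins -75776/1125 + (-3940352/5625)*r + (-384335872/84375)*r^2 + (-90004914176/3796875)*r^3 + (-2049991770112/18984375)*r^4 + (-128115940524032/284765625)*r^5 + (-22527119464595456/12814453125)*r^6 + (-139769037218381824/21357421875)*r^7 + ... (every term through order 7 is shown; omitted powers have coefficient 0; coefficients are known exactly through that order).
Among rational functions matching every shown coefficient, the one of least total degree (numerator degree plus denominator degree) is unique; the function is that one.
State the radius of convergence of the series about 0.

No rational of total degree below 4 reproduces all 8 coefficients; solving the [0/4] Pade equations on them gives f(r) = -37/(25*(r - 5/12)*(r - 3/8)**3), whose expansion matches every shown term.
Denominator factor (r - 3/8)^3: pole of order 3 at 3/8, modulus 3/8.
Denominator factor (r - 5/12): pole of order 1 at 5/12, modulus 5/12.
The radius of convergence is the smallest modulus among the singular points: 3/8.

The radius of convergence is 3/8.


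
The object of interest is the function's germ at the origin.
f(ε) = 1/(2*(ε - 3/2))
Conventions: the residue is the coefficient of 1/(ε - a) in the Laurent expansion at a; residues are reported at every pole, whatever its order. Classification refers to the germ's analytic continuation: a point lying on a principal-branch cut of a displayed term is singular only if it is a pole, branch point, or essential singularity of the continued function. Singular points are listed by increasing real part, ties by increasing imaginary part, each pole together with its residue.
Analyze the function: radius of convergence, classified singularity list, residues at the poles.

Denominator factor (ε - 3/2): pole of order 1 at 3/2, modulus 3/2.
The radius of convergence is the smallest modulus among the singular points: 3/2.
At the order-1 pole 3/2 set g(ε) = (ε - (3/2))*f(ε) = 1/2.
Simple pole: residue = g(a) at a = 3/2, which is 1/2.

Radius of convergence at 0: 3/2.
At 3/2: a pole of order 1; residue 1/2.


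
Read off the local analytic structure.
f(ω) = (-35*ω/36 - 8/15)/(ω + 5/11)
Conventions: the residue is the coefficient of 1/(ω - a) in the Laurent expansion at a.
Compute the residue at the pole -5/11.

At the order-1 pole -5/11 set g(ω) = (ω - (-5/11))*f(ω) = -35*ω/36 - 8/15.
Simple pole: residue = g(a) at a = -5/11, which is -181/1980.

The residue is -181/1980.


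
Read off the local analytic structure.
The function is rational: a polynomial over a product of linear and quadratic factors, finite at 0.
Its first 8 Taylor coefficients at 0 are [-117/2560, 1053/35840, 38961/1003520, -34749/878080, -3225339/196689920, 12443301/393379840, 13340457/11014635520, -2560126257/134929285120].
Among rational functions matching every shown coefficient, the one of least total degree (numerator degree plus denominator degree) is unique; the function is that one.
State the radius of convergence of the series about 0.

The radius of convergence is (2/3)*sqrt(6).

No rational of total degree below 6 reproduces all 8 coefficients; solving the [0/6] Pade equations on them gives f(τ) = -13/(15*(τ**2 + 4*τ/7 + 8/3)**3), whose expansion matches every shown term.
Denominator factor (τ**2 + 4*τ/7 + 8/3)^3: discriminant -1520/147, complex-conjugate roots (-2/7) + ((2/21)*sqrt(285))*i and (-2/7) - ((2/21)*sqrt(285))*i; poles of order 3, moduli (2/3)*sqrt(6) and (2/3)*sqrt(6).
The radius of convergence is the smallest modulus among the singular points: (2/3)*sqrt(6).


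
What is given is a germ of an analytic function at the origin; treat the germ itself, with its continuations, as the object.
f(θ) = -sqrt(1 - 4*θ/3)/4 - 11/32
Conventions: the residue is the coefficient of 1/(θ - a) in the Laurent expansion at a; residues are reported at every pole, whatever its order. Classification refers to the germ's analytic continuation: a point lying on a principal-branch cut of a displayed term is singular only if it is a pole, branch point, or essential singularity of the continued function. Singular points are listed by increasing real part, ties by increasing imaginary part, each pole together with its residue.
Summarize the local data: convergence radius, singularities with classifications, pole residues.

Radius of convergence at 0: 3/4.
At 3/4: an algebraic (square-root) branch point.

Branch term (-1/4)*sqrt(1 - θ/(3/4)): its argument vanishes at θ = 3/4, a square-root branch point, modulus 3/4.
The radius of convergence is the smallest modulus among the singular points: 3/4.


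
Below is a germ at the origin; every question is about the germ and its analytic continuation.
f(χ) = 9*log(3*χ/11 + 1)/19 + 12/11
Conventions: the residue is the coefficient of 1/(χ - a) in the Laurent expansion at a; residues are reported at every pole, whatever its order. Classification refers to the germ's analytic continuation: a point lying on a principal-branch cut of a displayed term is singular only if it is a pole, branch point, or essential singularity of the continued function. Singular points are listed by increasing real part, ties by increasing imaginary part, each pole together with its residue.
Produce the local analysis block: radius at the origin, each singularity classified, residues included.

Branch term (9/19)*log(1 - χ/(-11/3)): its argument vanishes at χ = -11/3, a logarithmic branch point, modulus 11/3.
The radius of convergence is the smallest modulus among the singular points: 11/3.

Radius of convergence at 0: 11/3.
At -11/3: a logarithmic branch point.


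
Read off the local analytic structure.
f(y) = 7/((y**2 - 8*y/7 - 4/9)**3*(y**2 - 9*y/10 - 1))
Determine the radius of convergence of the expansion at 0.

The radius of convergence is -4/7 + (2/21)*sqrt(85).

Denominator factor (y**2 - 9*y/10 - 1): discriminant 481/100, real irrational roots 9/20 + (1/20)*sqrt(481) and 9/20 - (1/20)*sqrt(481); poles of order 1, moduli 9/20 + (1/20)*sqrt(481) and -9/20 + (1/20)*sqrt(481).
Denominator factor (y**2 - 8*y/7 - 4/9)^3: discriminant 1360/441, real irrational roots 4/7 + (2/21)*sqrt(85) and 4/7 - (2/21)*sqrt(85); poles of order 3, moduli 4/7 + (2/21)*sqrt(85) and -4/7 + (2/21)*sqrt(85).
The radius of convergence is the smallest modulus among the singular points: -4/7 + (2/21)*sqrt(85).


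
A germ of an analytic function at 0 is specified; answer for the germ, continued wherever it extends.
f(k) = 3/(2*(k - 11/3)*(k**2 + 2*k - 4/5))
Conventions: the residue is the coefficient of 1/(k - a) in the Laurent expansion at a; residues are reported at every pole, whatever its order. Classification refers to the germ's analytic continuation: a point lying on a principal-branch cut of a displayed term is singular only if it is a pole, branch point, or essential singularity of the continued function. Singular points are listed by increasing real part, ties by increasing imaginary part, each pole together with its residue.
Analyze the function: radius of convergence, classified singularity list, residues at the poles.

Radius of convergence at 0: -1 + (3/5)*sqrt(5).
At -1 - (3/5)*sqrt(5): a pole of order 1; residue -135/3596 + (105/1798)*sqrt(5).
At -1 + (3/5)*sqrt(5): a pole of order 1; residue -135/3596 - (105/1798)*sqrt(5).
At 11/3: a pole of order 1; residue 135/1798.


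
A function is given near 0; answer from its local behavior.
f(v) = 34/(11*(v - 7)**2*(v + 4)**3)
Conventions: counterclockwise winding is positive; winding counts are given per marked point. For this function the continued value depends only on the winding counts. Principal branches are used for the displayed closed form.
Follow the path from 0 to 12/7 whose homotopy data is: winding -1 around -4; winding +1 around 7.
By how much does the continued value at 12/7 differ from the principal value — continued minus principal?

The function is rational, hence single-valued: continuing it around any pole returns the same value, so the difference is 0.

Continued minus principal equals 0.


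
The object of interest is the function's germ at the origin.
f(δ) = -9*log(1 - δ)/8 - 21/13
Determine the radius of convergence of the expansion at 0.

Branch term (-9/8)*log(1 - δ/(1)): its argument vanishes at δ = 1, a logarithmic branch point, modulus 1.
The radius of convergence is the smallest modulus among the singular points: 1.

The radius of convergence is 1.


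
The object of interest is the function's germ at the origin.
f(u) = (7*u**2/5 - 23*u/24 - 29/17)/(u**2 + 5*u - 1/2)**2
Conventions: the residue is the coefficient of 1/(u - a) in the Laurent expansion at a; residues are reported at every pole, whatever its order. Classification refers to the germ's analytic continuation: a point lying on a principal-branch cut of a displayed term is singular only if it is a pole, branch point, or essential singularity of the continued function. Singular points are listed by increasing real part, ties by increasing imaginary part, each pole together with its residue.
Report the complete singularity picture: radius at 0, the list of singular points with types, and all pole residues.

Radius of convergence at 0: -5/2 + (3/2)*sqrt(3).
At -5/2 - (3/2)*sqrt(3): a pole of order 2; residue -(41/495720)*sqrt(3).
At -5/2 + (3/2)*sqrt(3): a pole of order 2; residue (41/495720)*sqrt(3).


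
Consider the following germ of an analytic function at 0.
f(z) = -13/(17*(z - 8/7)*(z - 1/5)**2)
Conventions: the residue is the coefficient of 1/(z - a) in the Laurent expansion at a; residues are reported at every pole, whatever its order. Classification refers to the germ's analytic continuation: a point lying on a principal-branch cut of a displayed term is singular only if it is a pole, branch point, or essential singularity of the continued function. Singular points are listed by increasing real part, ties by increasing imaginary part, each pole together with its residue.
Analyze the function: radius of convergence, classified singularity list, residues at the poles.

Denominator factor (z - 1/5)^2: pole of order 2 at 1/5, modulus 1/5.
Denominator factor (z - 8/7): pole of order 1 at 8/7, modulus 8/7.
The radius of convergence is the smallest modulus among the singular points: 1/5.
At the order-2 pole 1/5 set g(z) = (z - (1/5))^2*f(z) = -13/(17*(z - 8/7)).
Order-2 pole: residue = g'(a); g'(1/5) = 15925/18513, so the residue is 15925/18513.
At the order-1 pole 8/7 set g(z) = (z - (8/7))*f(z) = -13/(17*(z - 1/5)**2).
Simple pole: residue = g(a) at a = 8/7, which is -15925/18513.
List the singular points by increasing real part (a conjugate pair: the negative imaginary part first).

Radius of convergence at 0: 1/5.
At 1/5: a pole of order 2; residue 15925/18513.
At 8/7: a pole of order 1; residue -15925/18513.


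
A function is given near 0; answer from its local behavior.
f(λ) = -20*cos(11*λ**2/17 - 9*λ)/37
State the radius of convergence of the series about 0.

The factor cos(11*λ**2/17 - 9*λ) is entire and contributes no finite singular point.
The polynomial part has no poles.
No finite singular points: the Taylor series at 0 converges everywhere.

The radius of convergence is infinite.


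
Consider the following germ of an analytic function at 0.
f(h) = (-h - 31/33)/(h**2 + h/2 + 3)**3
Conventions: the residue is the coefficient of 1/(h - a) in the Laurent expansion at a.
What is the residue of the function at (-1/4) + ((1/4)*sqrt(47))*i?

The factor h**2 + h/2 + 3 splits as (h - a)(h - a') with a = (-1/4) + ((1/4)*sqrt(47))*i, a' = (-1/4) - ((1/4)*sqrt(47))*i. At the order-3 pole a set g(h) = (h - a)^3*f(h) = [-h - 31/33] / (h - a')^3.
Order-3 pole: residue = g''(a)/2; g''((-1/4) + ((1/4)*sqrt(47))*i) = ((2912/1142053)*sqrt(47))*i, so the residue is ((1456/1142053)*sqrt(47))*i.

The residue is ((1456/1142053)*sqrt(47))*i.


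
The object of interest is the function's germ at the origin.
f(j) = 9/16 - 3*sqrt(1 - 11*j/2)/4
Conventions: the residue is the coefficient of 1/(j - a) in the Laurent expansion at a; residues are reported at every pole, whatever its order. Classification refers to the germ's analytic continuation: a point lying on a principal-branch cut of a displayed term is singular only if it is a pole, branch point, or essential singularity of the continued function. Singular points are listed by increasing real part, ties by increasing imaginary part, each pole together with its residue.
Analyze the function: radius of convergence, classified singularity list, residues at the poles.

Radius of convergence at 0: 2/11.
At 2/11: an algebraic (square-root) branch point.

Branch term (-3/4)*sqrt(1 - j/(2/11)): its argument vanishes at j = 2/11, a square-root branch point, modulus 2/11.
The radius of convergence is the smallest modulus among the singular points: 2/11.


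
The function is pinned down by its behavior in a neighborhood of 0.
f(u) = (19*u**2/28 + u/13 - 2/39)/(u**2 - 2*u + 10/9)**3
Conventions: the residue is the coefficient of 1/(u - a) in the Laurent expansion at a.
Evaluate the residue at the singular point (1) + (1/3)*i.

The residue is -(432/13)*i.

The factor u**2 - 2*u + 10/9 splits as (u - a)(u - a') with a = (1) + (1/3)*i, a' = (1) - (1/3)*i. At the order-3 pole a set g(u) = (u - a)^3*f(u) = [19*u**2/28 + u/13 - 2/39] / (u - a')^3.
Order-3 pole: residue = g''(a)/2; g''((1) + (1/3)*i) = -(864/13)*i, so the residue is -(432/13)*i.


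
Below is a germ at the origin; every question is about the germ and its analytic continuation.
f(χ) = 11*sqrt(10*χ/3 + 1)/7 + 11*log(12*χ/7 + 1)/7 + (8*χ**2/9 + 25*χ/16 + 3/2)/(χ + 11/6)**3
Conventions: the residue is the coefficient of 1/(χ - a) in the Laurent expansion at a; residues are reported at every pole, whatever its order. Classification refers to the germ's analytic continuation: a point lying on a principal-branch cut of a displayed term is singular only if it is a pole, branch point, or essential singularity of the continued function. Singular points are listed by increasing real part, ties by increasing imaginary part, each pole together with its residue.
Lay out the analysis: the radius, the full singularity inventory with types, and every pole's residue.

Denominator factor (χ + 11/6)^3: pole of order 3 at -11/6, modulus 11/6.
Branch term (11/7)*sqrt(1 - χ/(-3/10)): its argument vanishes at χ = -3/10, a square-root branch point, modulus 3/10.
Branch term (11/7)*log(1 - χ/(-7/12)): its argument vanishes at χ = -7/12, a logarithmic branch point, modulus 7/12.
The radius of convergence is the smallest modulus among the singular points: 3/10.
The branch terms are analytic at -11/6 and contribute nothing to the residue; only the rational part matters.
At the order-3 pole -11/6 set g(χ) = (χ - (-11/6))^3*(rational part) = 8*χ**2/9 + 25*χ/16 + 3/2.
Order-3 pole: residue = g''(a)/2; g''(-11/6) = 16/9, so the residue is 8/9.
List the singular points by increasing real part (a conjugate pair: the negative imaginary part first).

Radius of convergence at 0: 3/10.
At -11/6: a pole of order 3; residue 8/9.
At -7/12: a logarithmic branch point.
At -3/10: an algebraic (square-root) branch point.


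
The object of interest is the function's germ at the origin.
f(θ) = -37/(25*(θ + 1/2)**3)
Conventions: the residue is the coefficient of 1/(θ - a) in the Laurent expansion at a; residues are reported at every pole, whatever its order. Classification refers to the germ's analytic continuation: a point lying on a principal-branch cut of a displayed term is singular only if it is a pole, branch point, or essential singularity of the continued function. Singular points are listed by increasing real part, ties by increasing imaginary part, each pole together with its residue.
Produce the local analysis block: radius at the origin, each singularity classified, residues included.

Denominator factor (θ + 1/2)^3: pole of order 3 at -1/2, modulus 1/2.
The radius of convergence is the smallest modulus among the singular points: 1/2.
At the order-3 pole -1/2 set g(θ) = (θ - (-1/2))^3*f(θ) = -37/25.
Order-3 pole: residue = g''(a)/2; g''(-1/2) = 0, so the residue is 0.

Radius of convergence at 0: 1/2.
At -1/2: a pole of order 3; residue 0.


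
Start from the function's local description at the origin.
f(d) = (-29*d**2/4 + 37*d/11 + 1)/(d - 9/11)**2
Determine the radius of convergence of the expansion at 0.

Denominator factor (d - 9/11)^2: pole of order 2 at 9/11, modulus 9/11.
The radius of convergence is the smallest modulus among the singular points: 9/11.

The radius of convergence is 9/11.


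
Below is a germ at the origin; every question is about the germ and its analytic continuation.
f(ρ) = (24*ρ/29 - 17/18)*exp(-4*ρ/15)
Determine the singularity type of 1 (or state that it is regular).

There is no denominator, hence no pole anywhere.
The factor exp(-4*ρ/15) is entire.
So the germ continues analytically to 1.

The point is a regular point.


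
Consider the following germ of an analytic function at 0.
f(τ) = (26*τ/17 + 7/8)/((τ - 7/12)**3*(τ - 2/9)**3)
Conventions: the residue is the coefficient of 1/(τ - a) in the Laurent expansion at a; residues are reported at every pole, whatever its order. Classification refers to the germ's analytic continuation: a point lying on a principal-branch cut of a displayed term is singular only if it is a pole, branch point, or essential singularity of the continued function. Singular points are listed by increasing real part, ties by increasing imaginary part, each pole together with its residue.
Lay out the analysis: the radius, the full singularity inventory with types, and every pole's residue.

Denominator factor (τ - 7/12)^3: pole of order 3 at 7/12, modulus 7/12.
Denominator factor (τ - 2/9)^3: pole of order 3 at 2/9, modulus 2/9.
The radius of convergence is the smallest modulus among the singular points: 2/9.
At the order-3 pole 2/9 set g(τ) = (τ - (2/9))^3*f(τ) = (26*τ/17 + 7/8)/(τ - 7/12)**3.
Order-3 pole: residue = g''(a)/2; g''(2/9) = -18391795200/6311981, so the residue is -9195897600/6311981.
At the order-3 pole 7/12 set g(τ) = (τ - (7/12))^3*f(τ) = (26*τ/17 + 7/8)/(τ - 2/9)**3.
Order-3 pole: residue = g''(a)/2; g''(7/12) = 18391795200/6311981, so the residue is 9195897600/6311981.
List the singular points by increasing real part (a conjugate pair: the negative imaginary part first).

Radius of convergence at 0: 2/9.
At 2/9: a pole of order 3; residue -9195897600/6311981.
At 7/12: a pole of order 3; residue 9195897600/6311981.


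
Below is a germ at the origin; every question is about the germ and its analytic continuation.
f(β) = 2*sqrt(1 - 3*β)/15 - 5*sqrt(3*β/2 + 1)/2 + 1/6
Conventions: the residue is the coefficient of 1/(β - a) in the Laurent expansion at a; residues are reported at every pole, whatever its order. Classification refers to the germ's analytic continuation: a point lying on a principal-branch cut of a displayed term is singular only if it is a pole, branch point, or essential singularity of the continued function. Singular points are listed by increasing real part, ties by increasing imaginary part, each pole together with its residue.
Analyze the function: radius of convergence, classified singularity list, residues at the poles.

Radius of convergence at 0: 1/3.
At -2/3: an algebraic (square-root) branch point.
At 1/3: an algebraic (square-root) branch point.

Branch term (2/15)*sqrt(1 - β/(1/3)): its argument vanishes at β = 1/3, a square-root branch point, modulus 1/3.
Branch term (-5/2)*sqrt(1 - β/(-2/3)): its argument vanishes at β = -2/3, a square-root branch point, modulus 2/3.
The radius of convergence is the smallest modulus among the singular points: 1/3.
List the singular points by increasing real part (a conjugate pair: the negative imaginary part first).


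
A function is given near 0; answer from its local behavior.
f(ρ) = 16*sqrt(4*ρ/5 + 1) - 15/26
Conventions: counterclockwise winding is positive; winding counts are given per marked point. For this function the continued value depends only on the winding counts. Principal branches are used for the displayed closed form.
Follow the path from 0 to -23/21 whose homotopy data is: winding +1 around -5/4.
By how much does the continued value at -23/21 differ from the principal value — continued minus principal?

The rational part is single-valued and drops out of the difference; each branch term changes only by its own monodromy.
(16)*sqrt(1 - ρ/(-5/4)): winding +1 is odd, the square root flips sign, contributing -2*(16)*sqrt(1 - (-23/21)/(-5/4)) = -2*(16)*sqrt(13/105) = -(32/105)*sqrt(1365).
Summing the contributions at ρ = -23/21 gives -(32/105)*sqrt(1365).

Continued minus principal equals -(32/105)*sqrt(1365).


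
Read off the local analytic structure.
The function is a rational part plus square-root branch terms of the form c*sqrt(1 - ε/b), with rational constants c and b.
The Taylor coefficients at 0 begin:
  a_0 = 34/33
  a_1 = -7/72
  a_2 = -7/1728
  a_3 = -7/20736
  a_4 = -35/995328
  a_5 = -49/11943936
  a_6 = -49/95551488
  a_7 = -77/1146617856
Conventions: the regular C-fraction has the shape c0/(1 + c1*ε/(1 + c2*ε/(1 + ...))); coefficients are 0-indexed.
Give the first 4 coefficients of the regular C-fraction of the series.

The regular C-fraction coefficients are [34/33, 77/816, -37/272, -17/1332].

Taylor coefficients (read off): a_0 = 34/33, a_1 = -7/72, a_2 = -7/1728, a_3 = -7/20736.
c0 = a_0 = 34/33. Peel one level at a time: if S = 1 + c*ε/S' with S'(0) = 1, then c is the ε-coefficient of S and S' = c*ε/(S - 1).
S_1 = c0/f = 1 + (77/816)*ε + (2849/221952)*ε^2 + ...; c1 = 77/816.
S_2 = c1*ε/(S_1 - 1) = 1 + (-37/272)*ε + (-1/576)*ε^2 + ...; c2 = -37/272.
S_3 = c2*ε/(S_2 - 1) = 1 + (-17/1332)*ε + ...; c3 = -17/1332.


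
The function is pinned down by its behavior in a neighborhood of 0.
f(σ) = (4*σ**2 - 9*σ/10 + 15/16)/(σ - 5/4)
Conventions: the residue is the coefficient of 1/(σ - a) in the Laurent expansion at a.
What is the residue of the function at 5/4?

At the order-1 pole 5/4 set g(σ) = (σ - (5/4))*f(σ) = 4*σ**2 - 9*σ/10 + 15/16.
Simple pole: residue = g(a) at a = 5/4, which is 97/16.

The residue is 97/16.


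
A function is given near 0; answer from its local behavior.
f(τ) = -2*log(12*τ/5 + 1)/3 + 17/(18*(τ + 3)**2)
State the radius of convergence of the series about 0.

Denominator factor (τ + 3)^2: pole of order 2 at -3, modulus 3.
Branch term (-2/3)*log(1 - τ/(-5/12)): its argument vanishes at τ = -5/12, a logarithmic branch point, modulus 5/12.
The radius of convergence is the smallest modulus among the singular points: 5/12.

The radius of convergence is 5/12.


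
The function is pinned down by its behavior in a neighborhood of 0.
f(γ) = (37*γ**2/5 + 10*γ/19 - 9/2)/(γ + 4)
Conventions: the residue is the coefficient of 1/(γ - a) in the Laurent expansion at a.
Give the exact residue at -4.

The residue is 21241/190.

At the order-1 pole -4 set g(γ) = (γ - (-4))*f(γ) = 37*γ**2/5 + 10*γ/19 - 9/2.
Simple pole: residue = g(a) at a = -4, which is 21241/190.


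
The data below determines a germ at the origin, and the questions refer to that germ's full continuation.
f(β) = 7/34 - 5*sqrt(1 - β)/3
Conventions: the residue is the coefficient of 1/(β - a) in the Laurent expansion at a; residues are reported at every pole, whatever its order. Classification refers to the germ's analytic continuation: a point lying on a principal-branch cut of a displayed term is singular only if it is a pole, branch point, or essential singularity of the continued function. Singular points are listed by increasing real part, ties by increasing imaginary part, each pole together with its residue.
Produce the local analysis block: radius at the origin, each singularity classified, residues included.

Radius of convergence at 0: 1.
At 1: an algebraic (square-root) branch point.

Branch term (-5/3)*sqrt(1 - β/(1)): its argument vanishes at β = 1, a square-root branch point, modulus 1.
The radius of convergence is the smallest modulus among the singular points: 1.


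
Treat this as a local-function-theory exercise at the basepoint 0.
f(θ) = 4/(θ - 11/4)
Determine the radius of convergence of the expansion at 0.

Denominator factor (θ - 11/4): pole of order 1 at 11/4, modulus 11/4.
The radius of convergence is the smallest modulus among the singular points: 11/4.

The radius of convergence is 11/4.


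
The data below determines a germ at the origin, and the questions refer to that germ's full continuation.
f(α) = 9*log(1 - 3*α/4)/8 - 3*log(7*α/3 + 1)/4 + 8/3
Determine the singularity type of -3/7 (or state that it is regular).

The term (-3/4)*log(1 - α/(-3/7)) has argument 1 - -3/7/(-3/7) = 0 at -3/7: a logarithmic (infinitely-sheeted) branch point; the remaining terms are analytic or single-valued there.

The point is a logarithmic branch point.


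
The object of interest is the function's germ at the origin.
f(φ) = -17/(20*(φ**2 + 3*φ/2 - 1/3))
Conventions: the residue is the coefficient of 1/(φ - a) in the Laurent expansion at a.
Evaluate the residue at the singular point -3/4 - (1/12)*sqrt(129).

The residue is (17/430)*sqrt(129).

The factor φ**2 + 3*φ/2 - 1/3 splits as (φ - a)(φ - a') with a = -3/4 - (1/12)*sqrt(129), a' = -3/4 + (1/12)*sqrt(129). At the order-1 pole a set g(φ) = (φ - a)*f(φ) = [-17/20] / (φ - a').
Simple pole: residue = g(a) at a = -3/4 - (1/12)*sqrt(129), which is (17/430)*sqrt(129).


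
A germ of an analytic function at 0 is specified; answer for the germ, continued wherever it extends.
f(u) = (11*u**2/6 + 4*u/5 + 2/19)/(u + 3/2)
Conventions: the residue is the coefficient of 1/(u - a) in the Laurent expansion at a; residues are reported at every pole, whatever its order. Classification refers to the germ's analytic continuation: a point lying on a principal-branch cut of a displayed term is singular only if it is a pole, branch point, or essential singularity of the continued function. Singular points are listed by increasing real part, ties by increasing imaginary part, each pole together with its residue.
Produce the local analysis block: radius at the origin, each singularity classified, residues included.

Radius of convergence at 0: 3/2.
At -3/2: a pole of order 1; residue 2303/760.

Denominator factor (u + 3/2): pole of order 1 at -3/2, modulus 3/2.
The radius of convergence is the smallest modulus among the singular points: 3/2.
At the order-1 pole -3/2 set g(u) = (u - (-3/2))*f(u) = 11*u**2/6 + 4*u/5 + 2/19.
Simple pole: residue = g(a) at a = -3/2, which is 2303/760.


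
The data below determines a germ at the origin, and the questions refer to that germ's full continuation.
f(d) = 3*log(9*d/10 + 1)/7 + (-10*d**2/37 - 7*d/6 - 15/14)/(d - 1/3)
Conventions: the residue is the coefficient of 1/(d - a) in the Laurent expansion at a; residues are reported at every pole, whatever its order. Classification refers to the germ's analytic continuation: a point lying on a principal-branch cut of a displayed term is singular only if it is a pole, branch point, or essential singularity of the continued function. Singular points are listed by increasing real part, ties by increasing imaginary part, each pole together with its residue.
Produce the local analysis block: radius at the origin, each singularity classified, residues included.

Radius of convergence at 0: 1/3.
At -10/9: a logarithmic branch point.
At 1/3: a pole of order 1; residue -386/259.

Denominator factor (d - 1/3): pole of order 1 at 1/3, modulus 1/3.
Branch term (3/7)*log(1 - d/(-10/9)): its argument vanishes at d = -10/9, a logarithmic branch point, modulus 10/9.
The radius of convergence is the smallest modulus among the singular points: 1/3.
The branch term is analytic at 1/3 and contributes nothing to the residue; only the rational part matters.
At the order-1 pole 1/3 set g(d) = (d - (1/3))*(rational part) = -10*d**2/37 - 7*d/6 - 15/14.
Simple pole: residue = g(a) at a = 1/3, which is -386/259.
List the singular points by increasing real part (a conjugate pair: the negative imaginary part first).


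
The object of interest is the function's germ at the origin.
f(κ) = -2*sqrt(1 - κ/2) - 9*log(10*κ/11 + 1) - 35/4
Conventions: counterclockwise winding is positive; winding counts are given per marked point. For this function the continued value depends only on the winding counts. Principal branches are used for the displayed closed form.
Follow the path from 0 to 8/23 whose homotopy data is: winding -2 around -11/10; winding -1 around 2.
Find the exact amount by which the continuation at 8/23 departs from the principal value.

The rational part is single-valued and drops out of the difference; each branch term changes only by its own monodromy.
(-2)*sqrt(1 - κ/(2)): winding -1 is odd, the square root flips sign, contributing -2*(-2)*sqrt(1 - (8/23)/(2)) = -2*(-2)*sqrt(19/23) = (4/23)*sqrt(437).
(-9)*log(1 - κ/(-11/10)): each positive loop around -11/10 adds 2*pi*i to the log, so winding -2 contributes (-9)*(-2)*2*pi*i = (36)*pi*i.
Summing the contributions at κ = 8/23 gives ((4/23)*sqrt(437)) + ((36)*pi)*i.

Continued minus principal equals ((4/23)*sqrt(437)) + ((36)*pi)*i.


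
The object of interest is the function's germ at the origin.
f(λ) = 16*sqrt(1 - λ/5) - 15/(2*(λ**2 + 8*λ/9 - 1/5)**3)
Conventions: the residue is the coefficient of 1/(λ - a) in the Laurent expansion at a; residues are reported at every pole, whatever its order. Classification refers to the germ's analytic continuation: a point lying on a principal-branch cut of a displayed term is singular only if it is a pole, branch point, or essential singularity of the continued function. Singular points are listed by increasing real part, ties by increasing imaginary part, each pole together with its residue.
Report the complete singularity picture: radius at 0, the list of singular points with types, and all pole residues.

Radius of convergence at 0: -4/9 + (1/45)*sqrt(805).
At -4/9 - (1/45)*sqrt(805): a pole of order 3; residue (66430125/133544992)*sqrt(805).
At -4/9 + (1/45)*sqrt(805): a pole of order 3; residue -(66430125/133544992)*sqrt(805).
At 5: an algebraic (square-root) branch point.

Denominator factor (λ**2 + 8*λ/9 - 1/5)^3: discriminant 644/405, real irrational roots -4/9 + (1/45)*sqrt(805) and -4/9 - (1/45)*sqrt(805); poles of order 3, moduli -4/9 + (1/45)*sqrt(805) and 4/9 + (1/45)*sqrt(805).
Branch term (16)*sqrt(1 - λ/(5)): its argument vanishes at λ = 5, a square-root branch point, modulus 5.
The radius of convergence is the smallest modulus among the singular points: -4/9 + (1/45)*sqrt(805).
The branch term is analytic at -4/9 - (1/45)*sqrt(805) and contributes nothing to the residue; only the rational part matters.
The factor λ**2 + 8*λ/9 - 1/5 splits as (λ - a)(λ - a') with a = -4/9 - (1/45)*sqrt(805), a' = -4/9 + (1/45)*sqrt(805). At the order-3 pole a set g(λ) = (λ - a)^3*(rational part) = [-15/2] / (λ - a')^3.
Order-3 pole: residue = g''(a)/2; g''(-4/9 - (1/45)*sqrt(805)) = (66430125/66772496)*sqrt(805), so the residue is (66430125/133544992)*sqrt(805).
The branch term is analytic at -4/9 + (1/45)*sqrt(805) and contributes nothing to the residue; only the rational part matters.
The factor λ**2 + 8*λ/9 - 1/5 splits as (λ - a)(λ - a') with a = -4/9 + (1/45)*sqrt(805), a' = -4/9 - (1/45)*sqrt(805). At the order-3 pole a set g(λ) = (λ - a)^3*(rational part) = [-15/2] / (λ - a')^3.
Order-3 pole: residue = g''(a)/2; g''(-4/9 + (1/45)*sqrt(805)) = -(66430125/66772496)*sqrt(805), so the residue is -(66430125/133544992)*sqrt(805).
List the singular points by increasing real part (a conjugate pair: the negative imaginary part first).


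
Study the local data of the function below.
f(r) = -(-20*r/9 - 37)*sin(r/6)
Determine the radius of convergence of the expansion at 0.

The factor -sin(r/6) is entire and contributes no finite singular point.
The polynomial part has no poles.
No finite singular points: the Taylor series at 0 converges everywhere.

The radius of convergence is infinite.


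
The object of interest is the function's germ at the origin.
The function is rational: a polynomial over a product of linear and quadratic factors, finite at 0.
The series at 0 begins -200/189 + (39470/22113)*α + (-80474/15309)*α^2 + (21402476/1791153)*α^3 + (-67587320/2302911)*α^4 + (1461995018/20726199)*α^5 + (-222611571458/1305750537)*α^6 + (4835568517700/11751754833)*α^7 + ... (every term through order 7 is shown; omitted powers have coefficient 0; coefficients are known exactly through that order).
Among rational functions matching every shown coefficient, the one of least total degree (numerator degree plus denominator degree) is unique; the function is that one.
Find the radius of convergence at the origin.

No rational of total degree below 5 reproduces all 8 coefficients; solving the [2/3] Pade equations on them gives f(α) = (-4*α**2/5 + 6*α/13 - 40/21)/((α - 9/5)*(α**2 - 2*α - 1)), whose expansion matches every shown term.
Denominator factor (α**2 - 2*α - 1): discriminant 8, real irrational roots 1 + sqrt(2) and 1 - sqrt(2); poles of order 1, moduli 1 + sqrt(2) and -1 + sqrt(2).
Denominator factor (α - 9/5): pole of order 1 at 9/5, modulus 9/5.
The radius of convergence is the smallest modulus among the singular points: -1 + sqrt(2).

The radius of convergence is -1 + sqrt(2).


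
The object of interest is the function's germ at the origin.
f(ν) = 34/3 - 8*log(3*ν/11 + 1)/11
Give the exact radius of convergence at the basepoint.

The radius of convergence is 11/3.

Branch term (-8/11)*log(1 - ν/(-11/3)): its argument vanishes at ν = -11/3, a logarithmic branch point, modulus 11/3.
The radius of convergence is the smallest modulus among the singular points: 11/3.


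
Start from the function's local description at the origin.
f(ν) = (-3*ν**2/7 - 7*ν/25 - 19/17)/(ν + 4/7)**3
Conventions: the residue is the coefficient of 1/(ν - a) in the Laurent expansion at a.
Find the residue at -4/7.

The residue is -3/7.

At the order-3 pole -4/7 set g(ν) = (ν - (-4/7))^3*f(ν) = -3*ν**2/7 - 7*ν/25 - 19/17.
Order-3 pole: residue = g''(a)/2; g''(-4/7) = -6/7, so the residue is -3/7.


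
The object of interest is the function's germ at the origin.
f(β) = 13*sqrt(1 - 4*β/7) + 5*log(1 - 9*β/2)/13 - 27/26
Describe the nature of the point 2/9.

The point is a logarithmic branch point.

The term (5/13)*log(1 - β/(2/9)) has argument 1 - 2/9/(2/9) = 0 at 2/9: a logarithmic (infinitely-sheeted) branch point; the remaining terms are analytic or single-valued there.


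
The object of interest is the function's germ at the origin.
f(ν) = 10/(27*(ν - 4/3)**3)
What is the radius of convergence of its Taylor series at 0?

The radius of convergence is 4/3.

Denominator factor (ν - 4/3)^3: pole of order 3 at 4/3, modulus 4/3.
The radius of convergence is the smallest modulus among the singular points: 4/3.


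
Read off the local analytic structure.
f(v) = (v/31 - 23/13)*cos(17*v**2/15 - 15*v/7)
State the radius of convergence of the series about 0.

The factor cos(17*v**2/15 - 15*v/7) is entire and contributes no finite singular point.
The polynomial part has no poles.
No finite singular points: the Taylor series at 0 converges everywhere.

The radius of convergence is infinite.
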